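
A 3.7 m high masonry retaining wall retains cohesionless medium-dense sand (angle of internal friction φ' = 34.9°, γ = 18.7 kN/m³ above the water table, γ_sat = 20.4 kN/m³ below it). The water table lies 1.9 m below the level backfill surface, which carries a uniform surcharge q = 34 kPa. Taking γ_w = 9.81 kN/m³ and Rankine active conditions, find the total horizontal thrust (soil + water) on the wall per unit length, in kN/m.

81.4 kN/m

K_a = tan²(45° − φ/2) = 0.2721.
γ' = 20.4 − 9.81 = 10.59 kN/m³. h₂ = H − d_w = 1.8 m.
σ'_h: at surface K_a·q = 9.253; at WT K_a(q+γd_w) = 18.92; at base K_a(q+γd_w+γ'h₂) = 24.11 kPa.
P₁ = ½(9.253+18.92)×1.9 = 26.77; P₂ = ½(18.92+24.11)×1.8 = 38.73; P_w = ½γ_w h₂² = 15.89.
Total = 26.77+38.73+15.89 = 81.39 kN/m.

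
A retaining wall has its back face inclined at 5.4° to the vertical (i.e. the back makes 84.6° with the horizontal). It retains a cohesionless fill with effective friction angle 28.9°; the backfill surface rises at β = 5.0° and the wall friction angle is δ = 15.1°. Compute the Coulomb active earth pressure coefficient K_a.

0.378

K_a = sin²(α+φ) / [sin²α · sin(α−δ) · (1 + √{sin(φ+δ)sin(φ−β) / (sin(α−δ)sin(α+β))})²].
With α = 84.6°, φ = 28.9°, δ = 15.1°, β = 5.0°: K_a = 0.3780.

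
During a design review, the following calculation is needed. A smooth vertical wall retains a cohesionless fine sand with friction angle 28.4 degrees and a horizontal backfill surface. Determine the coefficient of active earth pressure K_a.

0.355

K_a = (1 − sin φ)/(1 + sin φ) = (1 − sin 28.4°)/(1 + sin 28.4°) = 0.3554.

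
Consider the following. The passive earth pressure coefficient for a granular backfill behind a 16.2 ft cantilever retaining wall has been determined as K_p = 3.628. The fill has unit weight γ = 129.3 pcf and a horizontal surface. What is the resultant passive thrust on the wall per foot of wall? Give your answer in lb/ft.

P = ½ K_p γ H² = 0.5 × 3.628 × 129.3 × 16.2² = 61560 lb/ft.

61600 lb/ft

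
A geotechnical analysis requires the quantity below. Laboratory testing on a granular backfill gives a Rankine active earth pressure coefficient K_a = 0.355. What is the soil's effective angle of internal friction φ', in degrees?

28.4°

K_a = tan²(45° − φ/2) ⇒ 45° − φ/2 = arctan(√0.355) = 30.79°.
φ = 2(45° − 30.79°) = 28.43°.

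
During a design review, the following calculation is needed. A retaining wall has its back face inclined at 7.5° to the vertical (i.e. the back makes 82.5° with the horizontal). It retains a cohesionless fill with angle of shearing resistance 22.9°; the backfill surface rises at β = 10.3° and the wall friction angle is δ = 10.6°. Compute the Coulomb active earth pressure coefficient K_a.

0.541

K_a = sin²(α+φ) / [sin²α · sin(α−δ) · (1 + √{sin(φ+δ)sin(φ−β) / (sin(α−δ)sin(α+β))})²].
With α = 82.5°, φ = 22.9°, δ = 10.6°, β = 10.3°: K_a = 0.5409.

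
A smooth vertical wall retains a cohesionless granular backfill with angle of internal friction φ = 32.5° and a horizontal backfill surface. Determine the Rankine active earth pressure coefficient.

K_a = (1 − sin φ)/(1 + sin φ) = (1 − sin 32.5°)/(1 + sin 32.5°) = 0.3010.

0.301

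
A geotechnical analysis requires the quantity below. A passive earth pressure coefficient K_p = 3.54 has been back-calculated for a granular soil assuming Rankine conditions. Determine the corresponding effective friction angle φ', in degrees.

K_p = (1+sin φ)/(1−sin φ) ⇒ sin φ = (K_p − 1)/(K_p + 1) = 0.5595.
φ = arcsin(0.5595) = 34.02°.

34.0°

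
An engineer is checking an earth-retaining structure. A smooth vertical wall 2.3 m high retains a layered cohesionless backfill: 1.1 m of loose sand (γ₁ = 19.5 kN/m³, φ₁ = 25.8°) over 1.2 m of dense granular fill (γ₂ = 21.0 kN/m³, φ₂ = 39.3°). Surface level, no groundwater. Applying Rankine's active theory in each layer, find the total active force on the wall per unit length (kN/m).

13.8 kN/m

K_a1 = tan²(45°−25.8°/2) = 0.3935; K_a2 = tan²(45°−39.3°/2) = 0.2245.
Layer 1: σ at base = K_a1 γ₁ h₁ = 8.441 kPa; P₁ = ½×8.441×1.1 = 4.642.
Layer 2: σ_v at top = γ₁h₁ = 21.45; σ_h top = K_a2×21.45 = 4.815; σ_h base = K_a2×(21.45+21.0×1.2) = 10.47.
P₂ = ½(4.815+10.47)×1.2 = 9.171. Total P_a = 4.642+9.171 = 13.81 kN/m.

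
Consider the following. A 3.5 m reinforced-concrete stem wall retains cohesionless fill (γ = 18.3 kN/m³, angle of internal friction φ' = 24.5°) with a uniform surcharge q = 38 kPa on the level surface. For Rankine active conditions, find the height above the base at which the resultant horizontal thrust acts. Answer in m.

1.48 m

K_a = 0.4137.
Triangular part P₁ = ½K_aγH² = 46.37 at H/3 = 1.167 m; rectangular part P₂ = K_a q H = 55.03 at H/2 = 1.750 m.
ȳ = (P₁·1.167 + P₂·1.750)/(P₁+P₂) = 1.483 m.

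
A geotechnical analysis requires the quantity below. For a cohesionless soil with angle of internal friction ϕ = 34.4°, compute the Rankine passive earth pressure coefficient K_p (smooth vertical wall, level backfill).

K_p = (1 + sin φ)/(1 − sin φ) = tan²(45° + 34.4°/2) = 3.597.

3.60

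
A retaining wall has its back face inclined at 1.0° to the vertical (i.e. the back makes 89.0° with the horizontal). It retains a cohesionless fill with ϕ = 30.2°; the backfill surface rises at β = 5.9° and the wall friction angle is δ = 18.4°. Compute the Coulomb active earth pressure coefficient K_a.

0.327

K_a = sin²(α+φ) / [sin²α · sin(α−δ) · (1 + √{sin(φ+δ)sin(φ−β) / (sin(α−δ)sin(α+β))})²].
With α = 89.0°, φ = 30.2°, δ = 18.4°, β = 5.9°: K_a = 0.3265.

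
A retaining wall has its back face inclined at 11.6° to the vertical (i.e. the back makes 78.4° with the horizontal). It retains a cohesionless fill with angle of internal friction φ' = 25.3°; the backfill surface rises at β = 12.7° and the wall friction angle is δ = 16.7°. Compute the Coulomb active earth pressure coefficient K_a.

K_a = sin²(α+φ) / [sin²α · sin(α−δ) · (1 + √{sin(φ+δ)sin(φ−β) / (sin(α−δ)sin(α+β))})²].
With α = 78.4°, φ = 25.3°, δ = 16.7°, β = 12.7°: K_a = 0.5642.

0.564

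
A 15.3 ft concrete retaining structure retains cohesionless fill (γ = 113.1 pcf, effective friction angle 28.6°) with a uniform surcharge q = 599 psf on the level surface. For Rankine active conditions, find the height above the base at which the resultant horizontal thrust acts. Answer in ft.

K_a = 0.3525.
Triangular part P₁ = ½K_aγH² = 4667 at H/3 = 5.100 ft; rectangular part P₂ = K_a q H = 3231 at H/2 = 7.650 ft.
ȳ = (P₁·5.100 + P₂·7.650)/(P₁+P₂) = 6.143 ft.

6.14 ft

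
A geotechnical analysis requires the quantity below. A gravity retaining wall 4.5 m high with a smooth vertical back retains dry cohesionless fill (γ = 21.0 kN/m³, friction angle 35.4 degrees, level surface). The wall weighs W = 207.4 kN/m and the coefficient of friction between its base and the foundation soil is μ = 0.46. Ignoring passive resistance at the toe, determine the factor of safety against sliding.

K_a = tan²(45° − 35.4°/2) = 0.2664.
P_a = ½K_aγH² = 0.5×0.2664×21.0×4.5² = 56.64 kN/m, acting at H/3 = 1.500 m above the base.
FS_sliding = μW / P_a = 0.46×207.4 / 56.64 = 1.684.

1.68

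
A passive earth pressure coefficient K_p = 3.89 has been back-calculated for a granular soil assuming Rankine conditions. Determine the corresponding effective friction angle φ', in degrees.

K_p = (1+sin φ)/(1−sin φ) ⇒ sin φ = (K_p − 1)/(K_p + 1) = 0.5910.
φ = arcsin(0.5910) = 36.23°.

36.2°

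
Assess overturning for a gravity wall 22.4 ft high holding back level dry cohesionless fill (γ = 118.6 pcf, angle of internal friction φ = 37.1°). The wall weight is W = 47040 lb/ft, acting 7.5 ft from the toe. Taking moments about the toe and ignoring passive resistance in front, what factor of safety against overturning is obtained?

6.42

K_a = tan²(45° − 37.1°/2) = 0.2475.
P_a = ½K_aγH² = 0.5×0.2475×118.6×22.4² = 7364 lb/ft, acting at H/3 = 7.467 ft above the base.
Overturning moment M_o = P_a × H/3 = 7364 × 7.467 = 54990.
Resisting moment M_r = W × 7.5 = 47040 × 7.5 = 352800.
FS_overturning = M_r/M_o = 352800/54990 = 6.416.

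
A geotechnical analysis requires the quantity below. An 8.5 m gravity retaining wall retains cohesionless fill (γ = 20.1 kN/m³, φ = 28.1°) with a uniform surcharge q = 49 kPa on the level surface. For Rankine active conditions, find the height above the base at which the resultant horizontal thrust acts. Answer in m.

3.35 m

K_a = 0.3596.
Triangular part P₁ = ½K_aγH² = 261.1 at H/3 = 2.833 m; rectangular part P₂ = K_a q H = 149.8 at H/2 = 4.250 m.
ȳ = (P₁·2.833 + P₂·4.250)/(P₁+P₂) = 3.350 m.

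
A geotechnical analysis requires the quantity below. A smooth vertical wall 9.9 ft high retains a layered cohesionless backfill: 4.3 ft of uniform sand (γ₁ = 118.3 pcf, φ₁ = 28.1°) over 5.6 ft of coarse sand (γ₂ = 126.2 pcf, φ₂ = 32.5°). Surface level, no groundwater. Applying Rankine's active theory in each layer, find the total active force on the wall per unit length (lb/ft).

1850 lb/ft

K_a1 = tan²(45°−28.1°/2) = 0.3596; K_a2 = tan²(45°−32.5°/2) = 0.3010.
Layer 1: σ at base = K_a1 γ₁ h₁ = 182.9 psf; P₁ = ½×182.9×4.3 = 393.3.
Layer 2: σ_v at top = γ₁h₁ = 508.7; σ_h top = K_a2×508.7 = 153.1; σ_h base = K_a2×(508.7+126.2×5.6) = 365.8.
P₂ = ½(153.1+365.8)×5.6 = 1453. Total P_a = 393.3+1453 = 1846 lb/ft.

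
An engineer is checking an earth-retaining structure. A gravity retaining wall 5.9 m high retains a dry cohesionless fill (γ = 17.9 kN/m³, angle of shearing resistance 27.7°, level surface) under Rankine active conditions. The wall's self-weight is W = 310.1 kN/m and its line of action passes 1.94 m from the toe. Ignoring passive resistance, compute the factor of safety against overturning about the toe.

K_a = tan²(45° − 27.7°/2) = 0.3653.
P_a = ½K_aγH² = 0.5×0.3653×17.9×5.9² = 113.8 kN/m, acting at H/3 = 1.967 m above the base.
Overturning moment M_o = P_a × H/3 = 113.8 × 1.967 = 223.8.
Resisting moment M_r = W × 1.94 = 310.1 × 1.94 = 601.6.
FS_overturning = M_r/M_o = 601.6/223.8 = 2.688.

2.69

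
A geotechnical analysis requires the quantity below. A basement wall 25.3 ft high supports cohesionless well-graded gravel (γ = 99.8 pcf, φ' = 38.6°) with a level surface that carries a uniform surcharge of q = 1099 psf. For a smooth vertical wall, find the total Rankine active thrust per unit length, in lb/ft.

K_a = tan²(45° − φ/2) = 0.2316.
Soil triangle: ½ K_a γ H² = 0.5×0.2316×99.8×25.3² = 7398 lb/ft.
Surcharge rectangle: K_a q H = 0.2316×1099×25.3 = 6440 lb/ft.
Total = 7398 + 6440 = 13840 lb/ft.

13800 lb/ft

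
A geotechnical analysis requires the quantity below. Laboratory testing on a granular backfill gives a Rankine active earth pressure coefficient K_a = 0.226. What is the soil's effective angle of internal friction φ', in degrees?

K_a = tan²(45° − φ/2) ⇒ 45° − φ/2 = arctan(√0.226) = 25.43°.
φ = 2(45° − 25.43°) = 39.15°.

39.1°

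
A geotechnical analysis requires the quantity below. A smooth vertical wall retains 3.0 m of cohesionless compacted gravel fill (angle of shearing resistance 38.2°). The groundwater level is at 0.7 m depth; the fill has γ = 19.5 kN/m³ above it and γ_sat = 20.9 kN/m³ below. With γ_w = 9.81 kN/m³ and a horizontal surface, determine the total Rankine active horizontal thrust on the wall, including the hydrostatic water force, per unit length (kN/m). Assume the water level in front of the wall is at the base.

41.4 kN/m

K_a = tan²(45° − φ/2) = 0.2358.
γ' = 20.9 − 9.81 = 11.09 kN/m³. Depth below WT = 2.3 m.
σ'_h at WT = K_a γ d_w = 3.218 kPa; at base = 3.218 + K_a γ' × 2.3 = 9.233 kPa.
P₁ (0–0.7 m) = ½×3.218×0.7 = 1.126. P₂ (0.7–3.0 m) = ½(3.218+9.233)×2.3 = 14.32.
P_w = ½ γ_w h₂² = 0.5×9.81×2.3² = 25.95. Total = 1.126+14.32+25.95 = 41.39 kN/m.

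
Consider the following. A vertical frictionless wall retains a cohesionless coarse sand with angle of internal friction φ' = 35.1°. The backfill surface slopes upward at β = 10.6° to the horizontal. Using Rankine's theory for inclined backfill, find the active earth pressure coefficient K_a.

K_a = cos β · (cos β − √(cos²β − cos²φ)) / (cos β + √(cos²β − cos²φ)).
cos β = 0.9829, cos φ = 0.8181, √(cos²β − cos²φ) = 0.5448.
K_a = 0.9829 × (0.9829 − 0.5448)/(0.9829 + 0.5448) = 0.2819.

0.282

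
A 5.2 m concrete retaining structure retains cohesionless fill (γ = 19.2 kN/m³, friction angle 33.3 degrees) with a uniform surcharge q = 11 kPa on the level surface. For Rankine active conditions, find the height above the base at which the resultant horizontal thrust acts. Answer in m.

K_a = 0.2911.
Triangular part P₁ = ½K_aγH² = 75.57 at H/3 = 1.733 m; rectangular part P₂ = K_a q H = 16.65 at H/2 = 2.600 m.
ȳ = (P₁·1.733 + P₂·2.600)/(P₁+P₂) = 1.890 m.

1.89 m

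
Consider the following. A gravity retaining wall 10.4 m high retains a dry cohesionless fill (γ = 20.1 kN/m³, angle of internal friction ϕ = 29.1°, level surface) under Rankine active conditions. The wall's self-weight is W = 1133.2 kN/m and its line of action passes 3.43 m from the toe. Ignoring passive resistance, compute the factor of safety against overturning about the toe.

K_a = tan²(45° − 29.1°/2) = 0.3456.
P_a = ½K_aγH² = 0.5×0.3456×20.1×10.4² = 375.7 kN/m, acting at H/3 = 3.467 m above the base.
Overturning moment M_o = P_a × H/3 = 375.7 × 3.467 = 1302.
Resisting moment M_r = W × 3.43 = 1133.2 × 3.43 = 3887.
FS_overturning = M_r/M_o = 3887/1302 = 2.985.

2.98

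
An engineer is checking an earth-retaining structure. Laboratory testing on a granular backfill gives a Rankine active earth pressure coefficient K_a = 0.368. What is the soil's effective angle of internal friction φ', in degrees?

K_a = tan²(45° − φ/2) ⇒ 45° − φ/2 = arctan(√0.368) = 31.24°.
φ = 2(45° − 31.24°) = 27.52°.

27.5°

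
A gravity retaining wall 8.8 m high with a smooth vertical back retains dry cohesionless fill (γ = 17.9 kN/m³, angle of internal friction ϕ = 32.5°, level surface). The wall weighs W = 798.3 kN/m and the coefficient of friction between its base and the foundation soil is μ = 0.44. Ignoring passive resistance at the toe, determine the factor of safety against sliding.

K_a = tan²(45° − 32.5°/2) = 0.3010.
P_a = ½K_aγH² = 0.5×0.3010×17.9×8.8² = 208.6 kN/m, acting at H/3 = 2.933 m above the base.
FS_sliding = μW / P_a = 0.44×798.3 / 208.6 = 1.684.

1.68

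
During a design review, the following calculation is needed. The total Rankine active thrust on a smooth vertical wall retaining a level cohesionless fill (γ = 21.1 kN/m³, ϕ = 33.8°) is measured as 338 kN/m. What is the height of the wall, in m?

K_a = 0.2851. P_a = ½ K_a γ H² ⇒ H = √(2P_a/(K_a γ)).
H = √(2×338/(0.2851×21.1)) = 10.60 m.

10.6 m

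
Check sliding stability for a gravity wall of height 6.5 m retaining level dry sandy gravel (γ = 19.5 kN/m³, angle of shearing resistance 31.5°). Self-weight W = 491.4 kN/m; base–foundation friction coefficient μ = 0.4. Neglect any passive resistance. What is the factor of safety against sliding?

K_a = tan²(45° − 31.5°/2) = 0.3136.
P_a = ½K_aγH² = 0.5×0.3136×19.5×6.5² = 129.2 kN/m, acting at H/3 = 2.167 m above the base.
FS_sliding = μW / P_a = 0.4×491.4 / 129.2 = 1.521.

1.52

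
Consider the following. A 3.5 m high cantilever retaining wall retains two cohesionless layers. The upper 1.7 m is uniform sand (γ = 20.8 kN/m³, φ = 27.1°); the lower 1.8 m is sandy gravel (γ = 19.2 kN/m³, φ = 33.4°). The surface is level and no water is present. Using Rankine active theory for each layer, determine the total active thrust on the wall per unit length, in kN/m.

K_a1 = tan²(45°−27.1°/2) = 0.3741; K_a2 = tan²(45°−33.4°/2) = 0.2899.
Layer 1: σ at base = K_a1 γ₁ h₁ = 13.23 kPa; P₁ = ½×13.23×1.7 = 11.24.
Layer 2: σ_v at top = γ₁h₁ = 35.36; σ_h top = K_a2×35.36 = 10.25; σ_h base = K_a2×(35.36+19.2×1.8) = 20.27.
P₂ = ½(10.25+20.27)×1.8 = 27.47. Total P_a = 11.24+27.47 = 38.71 kN/m.

38.7 kN/m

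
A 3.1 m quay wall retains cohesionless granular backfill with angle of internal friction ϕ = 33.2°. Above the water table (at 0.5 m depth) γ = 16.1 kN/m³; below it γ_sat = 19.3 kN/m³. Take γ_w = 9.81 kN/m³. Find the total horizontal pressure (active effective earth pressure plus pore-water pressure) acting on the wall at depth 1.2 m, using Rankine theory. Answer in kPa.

K_a = (1 − sin φ)/(1 + sin φ) = 0.2924.
γ' = 19.3 − 9.81 = 9.490 kN/m³.
Effective vertical stress at 1.2 m: σ'_v = 16.1×0.5 + 9.490×0.700 = 14.69 kPa.
σ'_h = K_a σ'_v = 0.2924 × 14.69 = 4.296 kPa; u = γ_w × 0.700 = 6.867 kPa.
Total σ_h = 4.296 + 6.867 = 11.16 kPa.

11.2 kPa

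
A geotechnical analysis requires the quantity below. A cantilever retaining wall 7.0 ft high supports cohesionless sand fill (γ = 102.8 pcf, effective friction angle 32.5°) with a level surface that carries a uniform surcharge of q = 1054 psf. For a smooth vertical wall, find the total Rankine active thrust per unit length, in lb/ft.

2980 lb/ft

K_a = tan²(45° − φ/2) = 0.3010.
Soil triangle: ½ K_a γ H² = 0.5×0.3010×102.8×7.0² = 758.1 lb/ft.
Surcharge rectangle: K_a q H = 0.3010×1054×7.0 = 2221 lb/ft.
Total = 758.1 + 2221 = 2979 lb/ft.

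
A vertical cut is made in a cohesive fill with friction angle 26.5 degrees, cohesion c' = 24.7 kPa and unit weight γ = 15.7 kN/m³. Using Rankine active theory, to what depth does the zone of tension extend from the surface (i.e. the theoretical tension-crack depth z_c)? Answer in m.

K_a = tan²(45° − 26.5°/2) = 0.3829; √K_a = 0.6188.
The active pressure is zero where K_a γ z = 2c√K_a, so z_c = 2c/(γ√K_a) = 2×24.7/(15.7×0.6188) = 5.085 m.

5.08 m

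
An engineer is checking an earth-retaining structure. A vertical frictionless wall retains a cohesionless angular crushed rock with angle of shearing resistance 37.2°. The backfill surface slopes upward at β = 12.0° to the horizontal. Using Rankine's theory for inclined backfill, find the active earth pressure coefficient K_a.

K_a = cos β · (cos β − √(cos²β − cos²φ)) / (cos β + √(cos²β − cos²φ)).
cos β = 0.9781, cos φ = 0.7965, √(cos²β − cos²φ) = 0.5677.
K_a = 0.9781 × (0.9781 − 0.5677)/(0.9781 + 0.5677) = 0.2597.

0.260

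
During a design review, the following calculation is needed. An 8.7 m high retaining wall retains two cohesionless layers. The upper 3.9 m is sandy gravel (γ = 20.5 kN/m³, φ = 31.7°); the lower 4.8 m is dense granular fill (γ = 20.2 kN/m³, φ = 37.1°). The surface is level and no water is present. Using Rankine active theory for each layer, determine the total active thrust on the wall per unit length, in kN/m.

K_a1 = tan²(45°−31.7°/2) = 0.3111; K_a2 = tan²(45°−37.1°/2) = 0.2475.
Layer 1: σ at base = K_a1 γ₁ h₁ = 24.87 kPa; P₁ = ½×24.87×3.9 = 48.50.
Layer 2: σ_v at top = γ₁h₁ = 79.95; σ_h top = K_a2×79.95 = 19.79; σ_h base = K_a2×(79.95+20.2×4.8) = 43.79.
P₂ = ½(19.79+43.79)×4.8 = 152.6. Total P_a = 48.50+152.6 = 201.1 kN/m.

201 kN/m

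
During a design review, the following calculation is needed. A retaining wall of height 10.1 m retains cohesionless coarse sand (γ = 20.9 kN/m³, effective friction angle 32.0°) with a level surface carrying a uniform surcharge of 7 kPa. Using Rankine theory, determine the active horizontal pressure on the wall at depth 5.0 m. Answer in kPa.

34.3 kPa

K_a = (1 − sin φ)/(1 + sin φ) = 0.3073.
σ_v = γz + q = 20.9 × 5.0 + 7 = 111.5 kPa.
σ_h = K_a σ_v = 0.3073 × 111.5 = 34.26 kPa.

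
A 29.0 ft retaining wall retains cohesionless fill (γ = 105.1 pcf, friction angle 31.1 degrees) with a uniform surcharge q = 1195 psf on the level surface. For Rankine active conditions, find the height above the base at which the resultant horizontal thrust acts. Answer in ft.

K_a = 0.3188.
Triangular part P₁ = ½K_aγH² = 14090 at H/3 = 9.667 ft; rectangular part P₂ = K_a q H = 11050 at H/2 = 14.50 ft.
ȳ = (P₁·9.667 + P₂·14.50)/(P₁+P₂) = 11.79 ft.

11.8 ft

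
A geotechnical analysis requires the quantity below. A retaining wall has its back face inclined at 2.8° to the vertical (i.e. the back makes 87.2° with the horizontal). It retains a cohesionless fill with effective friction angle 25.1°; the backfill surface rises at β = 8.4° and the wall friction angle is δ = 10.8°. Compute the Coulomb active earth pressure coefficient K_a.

0.439

K_a = sin²(α+φ) / [sin²α · sin(α−δ) · (1 + √{sin(φ+δ)sin(φ−β) / (sin(α−δ)sin(α+β))})²].
With α = 87.2°, φ = 25.1°, δ = 10.8°, β = 8.4°: K_a = 0.4394.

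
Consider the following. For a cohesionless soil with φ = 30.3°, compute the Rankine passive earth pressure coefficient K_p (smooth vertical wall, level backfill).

3.04

K_p = (1 + sin φ)/(1 − sin φ) = tan²(45° + 30.3°/2) = 3.037.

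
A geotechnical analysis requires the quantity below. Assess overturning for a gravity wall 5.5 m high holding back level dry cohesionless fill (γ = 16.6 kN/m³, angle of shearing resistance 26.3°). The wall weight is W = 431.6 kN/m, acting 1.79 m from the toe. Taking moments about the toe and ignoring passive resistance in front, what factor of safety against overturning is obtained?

K_a = tan²(45° − 26.3°/2) = 0.3859.
P_a = ½K_aγH² = 0.5×0.3859×16.6×5.5² = 96.90 kN/m, acting at H/3 = 1.833 m above the base.
Overturning moment M_o = P_a × H/3 = 96.90 × 1.833 = 177.6.
Resisting moment M_r = W × 1.79 = 431.6 × 1.79 = 772.6.
FS_overturning = M_r/M_o = 772.6/177.6 = 4.349.

4.35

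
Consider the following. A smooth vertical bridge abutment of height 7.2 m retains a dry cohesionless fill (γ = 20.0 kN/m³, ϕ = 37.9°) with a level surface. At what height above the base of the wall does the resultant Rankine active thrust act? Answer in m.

K_a = 0.2389.
The pressure distribution is triangular, so the resultant acts at H/3 above the base = 7.2/3 = 2.400 m.

2.40 m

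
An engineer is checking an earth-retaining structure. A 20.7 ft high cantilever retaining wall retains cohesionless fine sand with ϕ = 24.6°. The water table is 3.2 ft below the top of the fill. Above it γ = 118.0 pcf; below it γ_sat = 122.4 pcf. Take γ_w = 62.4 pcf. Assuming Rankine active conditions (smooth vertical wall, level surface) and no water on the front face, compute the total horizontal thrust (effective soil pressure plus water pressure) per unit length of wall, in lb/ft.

K_a = tan²(45° − φ/2) = 0.4121.
γ' = 122.4 − 62.4 = 60.00 pcf. Depth below WT = 17.5 ft.
σ'_h at WT = K_a γ d_w = 155.6 psf; at base = 155.6 + K_a γ' × 17.5 = 588.4 psf.
P₁ (0–3.2 ft) = ½×155.6×3.2 = 249.0. P₂ (3.2–20.7 ft) = ½(155.6+588.4)×17.5 = 6510.
P_w = ½ γ_w h₂² = 0.5×62.4×17.5² = 9555. Total = 249.0+6510+9555 = 16310 lb/ft.

16300 lb/ft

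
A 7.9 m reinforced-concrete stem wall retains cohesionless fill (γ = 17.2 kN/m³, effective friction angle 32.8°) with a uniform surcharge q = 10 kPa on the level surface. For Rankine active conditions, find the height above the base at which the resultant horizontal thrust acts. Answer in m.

K_a = 0.2973.
Triangular part P₁ = ½K_aγH² = 159.5 at H/3 = 2.633 m; rectangular part P₂ = K_a q H = 23.48 at H/2 = 3.950 m.
ȳ = (P₁·2.633 + P₂·3.950)/(P₁+P₂) = 2.802 m.

2.80 m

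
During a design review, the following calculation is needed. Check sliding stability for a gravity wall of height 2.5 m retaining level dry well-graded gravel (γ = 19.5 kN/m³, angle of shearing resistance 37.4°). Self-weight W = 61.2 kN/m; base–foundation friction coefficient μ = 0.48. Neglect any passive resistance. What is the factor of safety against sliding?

K_a = tan²(45° − 37.4°/2) = 0.2443.
P_a = ½K_aγH² = 0.5×0.2443×19.5×2.5² = 14.88 kN/m, acting at H/3 = 0.8333 m above the base.
FS_sliding = μW / P_a = 0.48×61.2 / 14.88 = 1.974.

1.97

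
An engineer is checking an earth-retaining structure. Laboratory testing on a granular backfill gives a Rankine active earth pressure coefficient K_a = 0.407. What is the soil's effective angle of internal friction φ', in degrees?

24.9°

K_a = tan²(45° − φ/2) ⇒ 45° − φ/2 = arctan(√0.407) = 32.54°.
φ = 2(45° − 32.54°) = 24.93°.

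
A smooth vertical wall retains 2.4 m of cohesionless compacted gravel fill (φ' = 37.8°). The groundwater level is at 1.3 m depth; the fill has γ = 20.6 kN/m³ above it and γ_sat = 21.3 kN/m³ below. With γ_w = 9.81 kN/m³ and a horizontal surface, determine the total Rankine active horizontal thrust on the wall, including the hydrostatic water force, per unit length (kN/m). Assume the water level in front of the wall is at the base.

K_a = tan²(45° − φ/2) = 0.2400.
γ' = 21.3 − 9.81 = 11.49 kN/m³. Depth below WT = 1.1 m.
σ'_h at WT = K_a γ d_w = 6.427 kPa; at base = 6.427 + K_a γ' × 1.1 = 9.460 kPa.
P₁ (0–1.3 m) = ½×6.427×1.3 = 4.178. P₂ (1.3–2.4 m) = ½(6.427+9.460)×1.1 = 8.738.
P_w = ½ γ_w h₂² = 0.5×9.81×1.1² = 5.935. Total = 4.178+8.738+5.935 = 18.85 kN/m.

18.9 kN/m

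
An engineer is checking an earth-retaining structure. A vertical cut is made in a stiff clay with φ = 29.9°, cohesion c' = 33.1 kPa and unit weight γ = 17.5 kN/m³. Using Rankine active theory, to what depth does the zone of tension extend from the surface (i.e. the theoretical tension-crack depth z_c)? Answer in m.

6.54 m

K_a = tan²(45° − 29.9°/2) = 0.3347; √K_a = 0.5785.
The active pressure is zero where K_a γ z = 2c√K_a, so z_c = 2c/(γ√K_a) = 2×33.1/(17.5×0.5785) = 6.539 m.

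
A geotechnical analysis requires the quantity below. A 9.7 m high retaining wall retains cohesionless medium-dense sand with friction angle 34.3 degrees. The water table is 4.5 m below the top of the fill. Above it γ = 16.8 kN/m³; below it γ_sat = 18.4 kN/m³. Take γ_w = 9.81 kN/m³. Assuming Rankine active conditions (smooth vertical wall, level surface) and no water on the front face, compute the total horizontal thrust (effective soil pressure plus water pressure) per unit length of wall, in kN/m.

K_a = tan²(45° − φ/2) = 0.2792.
γ' = 18.4 − 9.81 = 8.590 kN/m³. Depth below WT = 5.2 m.
σ'_h at WT = K_a γ d_w = 21.10 kPa; at base = 21.10 + K_a γ' × 5.2 = 33.57 kPa.
P₁ (0–4.5 m) = ½×21.10×4.5 = 47.49. P₂ (4.5–9.7 m) = ½(21.10+33.57)×5.2 = 142.2.
P_w = ½ γ_w h₂² = 0.5×9.81×5.2² = 132.6. Total = 47.49+142.2+132.6 = 322.3 kN/m.

322 kN/m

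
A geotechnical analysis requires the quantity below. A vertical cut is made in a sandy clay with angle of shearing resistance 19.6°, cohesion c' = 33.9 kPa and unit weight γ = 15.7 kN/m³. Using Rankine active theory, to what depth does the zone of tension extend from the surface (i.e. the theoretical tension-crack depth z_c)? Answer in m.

6.12 m

K_a = tan²(45° − 19.6°/2) = 0.4976; √K_a = 0.7054.
The active pressure is zero where K_a γ z = 2c√K_a, so z_c = 2c/(γ√K_a) = 2×33.9/(15.7×0.7054) = 6.122 m.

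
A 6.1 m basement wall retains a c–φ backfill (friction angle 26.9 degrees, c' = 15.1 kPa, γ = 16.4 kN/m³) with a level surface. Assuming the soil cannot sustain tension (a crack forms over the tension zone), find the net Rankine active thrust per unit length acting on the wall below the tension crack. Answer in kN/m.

K_a = 0.3770; √K_a = 0.6140.
Tension-crack depth z_c = 2c/(γ√K_a) = 2×15.1/(16.4×0.6140) = 2.999 m.
σ_a at base = K_a γ H − 2c√K_a = 0.3770×16.4×6.1 − 2×15.1×0.6140 = 19.17 kPa.
P_a = ½ × 19.17 × (H − z_c) = 0.5×19.17×3.101 = 29.73 kN/m.

29.7 kN/m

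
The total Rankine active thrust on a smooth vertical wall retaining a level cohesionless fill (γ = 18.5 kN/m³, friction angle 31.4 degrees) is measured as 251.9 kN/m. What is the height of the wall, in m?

9.30 m

K_a = 0.3149. P_a = ½ K_a γ H² ⇒ H = √(2P_a/(K_a γ)).
H = √(2×251.9/(0.3149×18.5)) = 9.299 m.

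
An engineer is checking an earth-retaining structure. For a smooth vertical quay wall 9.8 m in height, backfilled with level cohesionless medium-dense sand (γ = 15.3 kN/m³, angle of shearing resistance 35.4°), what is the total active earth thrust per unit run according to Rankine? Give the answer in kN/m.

K_a = tan²(45° − φ/2) = 0.2664.
P_a = ½ K_a γ H² = 0.5 × 0.2664 × 15.3 × 9.8² = 195.7 kN/m.

196 kN/m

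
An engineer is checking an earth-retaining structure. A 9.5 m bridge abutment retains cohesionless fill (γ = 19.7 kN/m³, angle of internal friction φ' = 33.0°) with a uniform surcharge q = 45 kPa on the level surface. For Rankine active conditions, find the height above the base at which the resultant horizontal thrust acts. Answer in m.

3.68 m

K_a = 0.2948.
Triangular part P₁ = ½K_aγH² = 262.1 at H/3 = 3.167 m; rectangular part P₂ = K_a q H = 126.0 at H/2 = 4.750 m.
ȳ = (P₁·3.167 + P₂·4.750)/(P₁+P₂) = 3.681 m.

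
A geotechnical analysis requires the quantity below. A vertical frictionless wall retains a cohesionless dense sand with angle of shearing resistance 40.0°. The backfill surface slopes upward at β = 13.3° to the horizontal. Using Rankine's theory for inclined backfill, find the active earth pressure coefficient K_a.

K_a = cos β · (cos β − √(cos²β − cos²φ)) / (cos β + √(cos²β − cos²φ)).
cos β = 0.9732, cos φ = 0.7660, √(cos²β − cos²φ) = 0.6002.
K_a = 0.9732 × (0.9732 − 0.6002)/(0.9732 + 0.6002) = 0.2307.

0.231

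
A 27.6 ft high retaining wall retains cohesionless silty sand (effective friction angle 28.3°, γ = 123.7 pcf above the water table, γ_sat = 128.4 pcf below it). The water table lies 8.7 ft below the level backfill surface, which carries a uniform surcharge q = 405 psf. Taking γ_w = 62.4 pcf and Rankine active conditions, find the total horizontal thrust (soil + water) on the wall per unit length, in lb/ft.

K_a = tan²(45° − φ/2) = 0.3568.
γ' = 128.4 − 62.4 = 66.00 pcf. h₂ = H − d_w = 18.9 ft.
σ'_h: at surface K_a·q = 144.5; at WT K_a(q+γd_w) = 528.4; at base K_a(q+γd_w+γ'h₂) = 973.5 psf.
P₁ = ½(144.5+528.4)×8.7 = 2927; P₂ = ½(528.4+973.5)×18.9 = 14190; P_w = ½γ_w h₂² = 11140.
Total = 2927+14190+11140 = 28270 lb/ft.

28300 lb/ft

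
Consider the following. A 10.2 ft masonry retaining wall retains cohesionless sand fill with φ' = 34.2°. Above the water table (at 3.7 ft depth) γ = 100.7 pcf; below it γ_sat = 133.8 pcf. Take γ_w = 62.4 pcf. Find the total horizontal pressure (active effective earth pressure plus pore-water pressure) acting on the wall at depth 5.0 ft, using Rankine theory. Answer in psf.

K_a = (1 − sin φ)/(1 + sin φ) = 0.2803.
γ' = 133.8 − 62.4 = 71.40 pcf.
Effective vertical stress at 5.0 ft: σ'_v = 100.7×3.7 + 71.40×1.30 = 465.4 psf.
σ'_h = K_a σ'_v = 0.2803 × 465.4 = 130.5 psf; u = γ_w × 1.30 = 81.12 psf.
Total σ_h = 130.5 + 81.12 = 211.6 psf.

212 psf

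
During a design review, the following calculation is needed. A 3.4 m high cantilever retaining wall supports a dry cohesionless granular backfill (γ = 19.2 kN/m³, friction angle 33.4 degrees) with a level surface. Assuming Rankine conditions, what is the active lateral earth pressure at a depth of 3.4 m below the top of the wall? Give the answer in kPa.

18.9 kPa

K_a = (1 − sin φ)/(1 + sin φ) = 0.2899.
σ_h = K_a γ z = 0.2899 × 19.2 × 3.4 = 18.93 kPa.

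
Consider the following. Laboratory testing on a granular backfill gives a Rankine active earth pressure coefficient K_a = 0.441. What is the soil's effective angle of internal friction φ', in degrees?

22.8°

K_a = tan²(45° − φ/2) ⇒ 45° − φ/2 = arctan(√0.441) = 33.59°.
φ = 2(45° − 33.59°) = 22.83°.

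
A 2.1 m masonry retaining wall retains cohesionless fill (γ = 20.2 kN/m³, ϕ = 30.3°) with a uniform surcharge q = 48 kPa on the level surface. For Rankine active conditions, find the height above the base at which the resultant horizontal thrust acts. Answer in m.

K_a = 0.3293.
Triangular part P₁ = ½K_aγH² = 14.67 at H/3 = 0.7000 m; rectangular part P₂ = K_a q H = 33.20 at H/2 = 1.050 m.
ȳ = (P₁·0.7000 + P₂·1.050)/(P₁+P₂) = 0.9427 m.

0.943 m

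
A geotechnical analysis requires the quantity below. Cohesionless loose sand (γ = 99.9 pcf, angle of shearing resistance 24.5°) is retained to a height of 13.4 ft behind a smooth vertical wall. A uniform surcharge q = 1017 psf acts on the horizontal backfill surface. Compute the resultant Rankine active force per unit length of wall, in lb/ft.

K_a = tan²(45° − φ/2) = 0.4137.
Soil triangle: ½ K_a γ H² = 0.5×0.4137×99.9×13.4² = 3711 lb/ft.
Surcharge rectangle: K_a q H = 0.4137×1017×13.4 = 5638 lb/ft.
Total = 3711 + 5638 = 9349 lb/ft.

9350 lb/ft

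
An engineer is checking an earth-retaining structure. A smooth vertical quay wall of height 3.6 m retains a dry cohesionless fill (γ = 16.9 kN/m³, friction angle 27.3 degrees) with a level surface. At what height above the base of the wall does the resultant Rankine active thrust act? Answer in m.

1.20 m

K_a = 0.3711.
The pressure distribution is triangular, so the resultant acts at H/3 above the base = 3.6/3 = 1.200 m.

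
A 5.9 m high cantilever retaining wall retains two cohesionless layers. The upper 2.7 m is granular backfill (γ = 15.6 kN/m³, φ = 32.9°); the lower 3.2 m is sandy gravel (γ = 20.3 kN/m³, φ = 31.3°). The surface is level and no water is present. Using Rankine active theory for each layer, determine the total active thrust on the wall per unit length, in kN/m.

K_a1 = tan²(45°−32.9°/2) = 0.2960; K_a2 = tan²(45°−31.3°/2) = 0.3162.
Layer 1: σ at base = K_a1 γ₁ h₁ = 12.47 kPa; P₁ = ½×12.47×2.7 = 16.83.
Layer 2: σ_v at top = γ₁h₁ = 42.12; σ_h top = K_a2×42.12 = 13.32; σ_h base = K_a2×(42.12+20.3×3.2) = 33.86.
P₂ = ½(13.32+33.86)×3.2 = 75.48. Total P_a = 16.83+75.48 = 92.32 kN/m.

92.3 kN/m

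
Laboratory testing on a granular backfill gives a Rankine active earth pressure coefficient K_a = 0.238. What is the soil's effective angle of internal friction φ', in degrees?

K_a = tan²(45° − φ/2) ⇒ 45° − φ/2 = arctan(√0.238) = 26.01°.
φ = 2(45° − 26.01°) = 37.99°.

38.0°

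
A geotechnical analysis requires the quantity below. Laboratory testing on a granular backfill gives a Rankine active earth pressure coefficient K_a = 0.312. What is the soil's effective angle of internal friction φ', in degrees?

K_a = tan²(45° − φ/2) ⇒ 45° − φ/2 = arctan(√0.312) = 29.19°.
φ = 2(45° − 29.19°) = 31.63°.

31.6°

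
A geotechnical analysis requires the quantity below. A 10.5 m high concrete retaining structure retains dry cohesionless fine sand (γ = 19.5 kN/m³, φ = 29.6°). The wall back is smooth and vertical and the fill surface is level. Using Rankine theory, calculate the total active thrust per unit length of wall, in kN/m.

K_a = tan²(45° − φ/2) = 0.3387.
P_a = ½ K_a γ H² = 0.5 × 0.3387 × 19.5 × 10.5² = 364.1 kN/m.

364 kN/m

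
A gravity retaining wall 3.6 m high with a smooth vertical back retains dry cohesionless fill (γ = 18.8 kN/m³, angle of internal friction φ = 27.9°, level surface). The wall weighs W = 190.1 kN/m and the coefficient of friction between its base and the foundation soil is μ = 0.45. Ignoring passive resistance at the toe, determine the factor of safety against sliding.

1.94

K_a = tan²(45° − 27.9°/2) = 0.3625.
P_a = ½K_aγH² = 0.5×0.3625×18.8×3.6² = 44.16 kN/m, acting at H/3 = 1.200 m above the base.
FS_sliding = μW / P_a = 0.45×190.1 / 44.16 = 1.937.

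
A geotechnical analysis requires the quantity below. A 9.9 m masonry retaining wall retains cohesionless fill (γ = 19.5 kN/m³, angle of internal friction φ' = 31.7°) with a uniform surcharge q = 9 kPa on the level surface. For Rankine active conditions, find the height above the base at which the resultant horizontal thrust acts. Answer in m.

3.44 m

K_a = 0.3111.
Triangular part P₁ = ½K_aγH² = 297.3 at H/3 = 3.300 m; rectangular part P₂ = K_a q H = 27.72 at H/2 = 4.950 m.
ȳ = (P₁·3.300 + P₂·4.950)/(P₁+P₂) = 3.441 m.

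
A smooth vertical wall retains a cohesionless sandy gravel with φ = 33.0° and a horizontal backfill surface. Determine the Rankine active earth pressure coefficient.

K_a = (1 − sin φ)/(1 + sin φ) = (1 − sin 33.0°)/(1 + sin 33.0°) = 0.2948.

0.295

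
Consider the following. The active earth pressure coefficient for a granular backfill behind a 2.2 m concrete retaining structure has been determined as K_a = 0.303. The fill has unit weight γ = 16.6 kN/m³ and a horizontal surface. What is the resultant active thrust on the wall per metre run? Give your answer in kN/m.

12.2 kN/m

P = ½ K_a γ H² = 0.5 × 0.303 × 16.6 × 2.2² = 12.17 kN/m.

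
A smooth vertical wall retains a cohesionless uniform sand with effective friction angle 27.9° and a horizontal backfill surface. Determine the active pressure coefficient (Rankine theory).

0.362

K_a = (1 − sin φ)/(1 + sin φ) = (1 − sin 27.9°)/(1 + sin 27.9°) = 0.3625.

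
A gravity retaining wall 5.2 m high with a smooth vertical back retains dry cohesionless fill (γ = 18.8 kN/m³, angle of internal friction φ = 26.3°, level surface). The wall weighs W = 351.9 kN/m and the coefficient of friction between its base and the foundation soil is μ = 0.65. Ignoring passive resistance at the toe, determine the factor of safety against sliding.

K_a = tan²(45° − 26.3°/2) = 0.3859.
P_a = ½K_aγH² = 0.5×0.3859×18.8×5.2² = 98.09 kN/m, acting at H/3 = 1.733 m above the base.
FS_sliding = μW / P_a = 0.65×351.9 / 98.09 = 2.332.

2.33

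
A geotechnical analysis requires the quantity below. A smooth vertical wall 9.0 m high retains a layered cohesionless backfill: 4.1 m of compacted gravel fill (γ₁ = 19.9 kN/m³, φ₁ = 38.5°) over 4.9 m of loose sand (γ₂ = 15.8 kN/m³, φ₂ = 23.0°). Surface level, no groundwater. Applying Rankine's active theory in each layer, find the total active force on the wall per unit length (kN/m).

297 kN/m

K_a1 = tan²(45°−38.5°/2) = 0.2327; K_a2 = tan²(45°−23.0°/2) = 0.4381.
Layer 1: σ at base = K_a1 γ₁ h₁ = 18.98 kPa; P₁ = ½×18.98×4.1 = 38.91.
Layer 2: σ_v at top = γ₁h₁ = 81.59; σ_h top = K_a2×81.59 = 35.74; σ_h base = K_a2×(81.59+15.8×4.9) = 69.66.
P₂ = ½(35.74+69.66)×4.9 = 258.2. Total P_a = 38.91+258.2 = 297.2 kN/m.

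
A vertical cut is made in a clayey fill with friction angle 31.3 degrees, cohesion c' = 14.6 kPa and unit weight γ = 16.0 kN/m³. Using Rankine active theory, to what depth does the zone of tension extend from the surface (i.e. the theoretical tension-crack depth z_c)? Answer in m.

K_a = tan²(45° − 31.3°/2) = 0.3162; √K_a = 0.5623.
The active pressure is zero where K_a γ z = 2c√K_a, so z_c = 2c/(γ√K_a) = 2×14.6/(16.0×0.5623) = 3.245 m.

3.25 m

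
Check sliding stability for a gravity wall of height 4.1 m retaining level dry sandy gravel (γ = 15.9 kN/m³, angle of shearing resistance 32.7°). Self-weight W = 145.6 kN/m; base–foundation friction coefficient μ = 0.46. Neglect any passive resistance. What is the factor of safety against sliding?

1.68

K_a = tan²(45° − 32.7°/2) = 0.2985.
P_a = ½K_aγH² = 0.5×0.2985×15.9×4.1² = 39.89 kN/m, acting at H/3 = 1.367 m above the base.
FS_sliding = μW / P_a = 0.46×145.6 / 39.89 = 1.679.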